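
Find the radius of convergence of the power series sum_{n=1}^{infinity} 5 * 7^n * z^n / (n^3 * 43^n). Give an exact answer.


Step 1: General term a_n = 5 * 7^n / (n^3 * 43^n)
Step 2: By the root test, |a_n|^(1/n) = 5^(1/n) * 7 / (n^(3/n) * 43) -> 7/43 as n -> infinity (since 5^(1/n) -> 1 and n^(3/n) -> 1)
Step 3: R = 1/lim|a_n|^(1/n) = 43/7

43/7


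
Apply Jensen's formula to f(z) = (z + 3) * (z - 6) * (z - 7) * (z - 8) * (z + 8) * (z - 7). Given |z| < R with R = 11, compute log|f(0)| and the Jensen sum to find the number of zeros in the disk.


Jensen's formula: (1/2pi)*integral log|f(Re^it)|dt = log|f(0)| + sum_{|a_k|<R} log(R/|a_k|)
Step 1: f(0) = 3 * (-6) * (-7) * (-8) * 8 * (-7) = 56448
Step 2: log|f(0)| = log|-3| + log|6| + log|7| + log|8| + log|-8| + log|7| = 10.9411
Step 3: Zeros inside |z| < 11: -3, 6, 7, 8, -8, 7
Step 4: Jensen sum = log(11/3) + log(11/6) + log(11/7) + log(11/8) + log(11/8) + log(11/7) = 3.4463
Step 5: n(R) = number of terms in the Jensen sum = count of zeros inside |z| < 11 = 6

6


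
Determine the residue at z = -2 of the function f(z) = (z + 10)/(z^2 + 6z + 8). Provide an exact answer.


Step 1: Q(z) = z^2 + 6z + 8 = (z + 2)(z + 4)
Step 2: Q'(z) = 2z + 6
Step 3: Q'(-2) = 2, P(-2) = 8
Step 4: Res = P(-2)/Q'(-2) = 8/2 = 4

4


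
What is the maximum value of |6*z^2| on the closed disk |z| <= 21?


Step 1: On |z| = 21, |f(z)| = 6 * |z|^2 = 6 * 21^2
Step 2: By maximum modulus principle, maximum is on boundary.
Step 3: Maximum = 6 * 441 = 2646

2646


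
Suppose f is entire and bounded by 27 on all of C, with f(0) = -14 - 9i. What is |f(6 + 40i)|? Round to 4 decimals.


Step 1: By Liouville's theorem, a bounded entire function is constant.
Step 2: f(z) = f(0) = -14 - 9i for all z.
Step 3: |f(w)| = |-14 - 9i| = sqrt(196 + 81)
Step 4: = 16.6433

16.6433


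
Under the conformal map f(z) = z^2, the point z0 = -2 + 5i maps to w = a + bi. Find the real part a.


Step 1: z0 = -2 + 5i
Step 2: z0^2 = (-2)^2 - 5^2 - 20i
Step 3: real part = 4 - 25 = -21

-21


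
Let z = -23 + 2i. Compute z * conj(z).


Step 1: conj(z) = -23 - 2i
Step 2: z * conj(z) = (-23)^2 + 2^2
Step 3: = 529 + 4 = 533

533


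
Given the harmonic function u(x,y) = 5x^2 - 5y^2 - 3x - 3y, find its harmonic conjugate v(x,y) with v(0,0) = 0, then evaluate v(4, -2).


Step 1: v_x = -u_y = 10y + 3
Step 2: v_y = u_x = 10x - 3
Step 3: v = 10xy + 3x - 3y + C
Step 4: v(0,0) = 0 => C = 0
Step 5: v(4, -2) = -62

-62


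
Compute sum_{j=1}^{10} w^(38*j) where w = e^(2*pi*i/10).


Step 1: The sum sum_{j=1}^{n} w^(k*j) equals n if n | k, else 0.
Step 2: Here n = 10, k = 38
Step 3: Does n divide k? 10 | 38 -> False
Step 4: Sum = 0

0


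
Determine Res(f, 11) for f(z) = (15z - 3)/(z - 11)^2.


Step 1: Pole of order 2 at z = 11
Step 2: Res = lim d/dz [(z - 11)^2 * f(z)] as z -> 11
Step 3: (z - 11)^2 * f(z) = 15z - 3
Step 4: d/dz[15z - 3] = 15

15


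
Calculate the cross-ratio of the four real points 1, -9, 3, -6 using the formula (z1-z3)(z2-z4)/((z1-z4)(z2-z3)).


Step 1: (z1-z3)(z2-z4) = (-2) * (-3) = 6
Step 2: (z1-z4)(z2-z3) = 7 * (-12) = -84
Step 3: Cross-ratio = -6/84 = -1/14

-1/14


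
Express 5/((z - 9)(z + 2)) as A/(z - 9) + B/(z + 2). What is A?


Step 1: Multiply both sides by (z - 9) and set z = 9
Step 2: A = 5 / (9 + 2)
Step 3: A = 5 / 11
Step 4: A = 5/11

5/11


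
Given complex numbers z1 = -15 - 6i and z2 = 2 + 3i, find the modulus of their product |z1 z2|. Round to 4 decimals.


Step 1: |z1| = sqrt((-15)^2 + (-6)^2) = sqrt(261)
Step 2: |z2| = sqrt(2^2 + 3^2) = sqrt(13)
Step 3: |z1*z2| = |z1|*|z2| = sqrt(261) * sqrt(13) = sqrt(261 * 13) = sqrt(3393)
Step 4: = 58.2495

58.2495


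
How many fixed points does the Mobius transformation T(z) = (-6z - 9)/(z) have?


Step 1: Fixed points satisfy T(z) = z
Step 2: z^2 + 6z + 9 = 0
Step 3: Discriminant = 6^2 - 4*1*9 = 0
Step 4: Number of fixed points = 1

1


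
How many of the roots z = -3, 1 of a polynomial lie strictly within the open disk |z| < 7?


Step 1: Check each root:
  z = -3: |-3| = 3 < 7
  z = 1: |1| = 1 < 7
Step 2: Count = 2

2


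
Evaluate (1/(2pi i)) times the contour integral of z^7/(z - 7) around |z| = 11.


Step 1: f(z) = z^7, a = 7 is inside |z| = 11
Step 2: By Cauchy integral formula: (1/(2pi*i)) * integral = f(a)
Step 3: f(7) = 7^7 = 823543

823543


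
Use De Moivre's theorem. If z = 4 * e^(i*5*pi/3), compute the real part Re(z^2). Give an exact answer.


Step 1: By De Moivre's theorem, z^2 = 4^2 * e^(i*2*5*pi/3) = 16 * (cos(10*pi/3) + i*sin(10*pi/3))
Step 2: |z|^2 = 4^2 = 16
Step 3: Reduce the angle mod 2*pi: 10*pi/3 - 2*pi = 4*pi/3
Step 4: cos(4*pi/3) = -1/2
Step 5: Re(z^2) = 16 * (-1/2) = -8

-8


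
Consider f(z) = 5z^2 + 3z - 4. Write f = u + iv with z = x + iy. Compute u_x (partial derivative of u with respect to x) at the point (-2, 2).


Step 1: f(z) = 5(x+iy)^2 + 3(x+iy) - 4
Step 2: u = 5(x^2 - y^2) + 3x - 4
Step 3: u_x = 10x + 3
Step 4: At (-2, 2): u_x = -20 + 3 = -17

-17


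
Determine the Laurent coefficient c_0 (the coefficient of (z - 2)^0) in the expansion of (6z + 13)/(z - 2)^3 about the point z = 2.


Step 1: Write the numerator in powers of (z - 2): 6z + 13 = 6(z - 2) + (6*2 + 13) = 6(z - 2) + 25
Step 2: Divide by (z - 2)^3: f(z) = 25(z - 2)^(-3) + 6(z - 2)^(-2)
Step 3: This finite sum is the Laurent series of f about z = 2.
Step 4: Only the powers -3 and -2 appear, so the coefficient of (z - 2)^0 = 0

0


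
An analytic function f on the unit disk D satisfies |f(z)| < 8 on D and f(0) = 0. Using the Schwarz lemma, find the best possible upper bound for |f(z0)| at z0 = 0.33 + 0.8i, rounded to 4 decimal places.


Step 1: g = f/8 maps D -> D with g(0) = 0, so by the Schwarz lemma |g(z)| <= |z|, i.e. |f(z)| <= 8|z|; this is sharp (f(z) = 8z).
Step 2: |z0|^2 = 0.33^2 + 0.8^2 = 0.7489
Step 3: |z0| = sqrt(0.7489) = 0.86539
Step 4: Best bound = 8 * |z0| = 8 * 0.86539 = 6.9231

6.9231


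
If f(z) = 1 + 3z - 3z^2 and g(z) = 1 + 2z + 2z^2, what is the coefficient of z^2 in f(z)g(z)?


Step 1: z^2 term in f*g comes from: (1)*(2z^2) + (3z)*(2z) + (-3z^2)*(1)
Step 2: = 2 + 6 - 3
Step 3: = 5

5


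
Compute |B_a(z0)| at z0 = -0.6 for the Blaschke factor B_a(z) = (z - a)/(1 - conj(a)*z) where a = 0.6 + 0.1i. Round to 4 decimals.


Step 1: Numerator z0 - a = -0.6 - (0.6 + 0.1i) = -1.2 - 0.1i
Step 2: Denominator 1 - conj(a)*z0 = 1 - (0.6 - 0.1i)*(-0.6) = 1.36 - 0.06i
Step 3: |z0 - a|^2 = (-1.2)^2 + (-0.1)^2 = 1.45; |1 - conj(a)*z0|^2 = 1.36^2 + (-0.06)^2 = 1.8532
Step 4: |B_a(-0.6)| = sqrt(1.45 / 1.8532) = sqrt(0.78243)
Step 5: = 0.8846

0.8846


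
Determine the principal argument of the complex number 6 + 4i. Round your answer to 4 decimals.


Step 1: z = 6 + 4i
Step 2: arg(z) = atan2(4, 6)
Step 3: arg(z) = 0.588

0.588


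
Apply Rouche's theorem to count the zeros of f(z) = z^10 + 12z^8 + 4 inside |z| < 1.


Step 1: On |z| = 1 the three terms have sizes |z^10| = 1^10 = 1, |12z^8| = 12*1^8 = 12, |4| = 4
Step 2: The dominant term is g(z) = 12z^8; let h(z) = z^10 + 4 so f = g + h
Step 3: On |z| = 1: |g| = 12 and |h| <= 1 + 4 = 5
Step 4: Since 12 > 5, |h| < |g| on |z| = 1, so by Rouche f has the same number of zeros as g inside |z| < 1
Step 5: g(z) = 12z^8 has 8 zeros (at the origin, multiplicity 8) inside |z| < 1. Answer = 8

8


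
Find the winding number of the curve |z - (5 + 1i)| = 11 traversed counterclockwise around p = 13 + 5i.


Step 1: Center c = (5, 1), radius = 11
Step 2: |p - c|^2 = 8^2 + 4^2 = 80
Step 3: r^2 = 121
Step 4: |p-c| < r so winding number = 1

1


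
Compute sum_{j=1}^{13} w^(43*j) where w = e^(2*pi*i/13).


Step 1: The sum sum_{j=1}^{n} w^(k*j) equals n if n | k, else 0.
Step 2: Here n = 13, k = 43
Step 3: Does n divide k? 13 | 43 -> False
Step 4: Sum = 0

0


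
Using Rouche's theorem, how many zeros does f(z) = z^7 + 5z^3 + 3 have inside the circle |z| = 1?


Step 1: On |z| = 1 the three terms have sizes |z^7| = 1^7 = 1, |5z^3| = 5*1^3 = 5, |3| = 3
Step 2: The dominant term is g(z) = 5z^3; let h(z) = z^7 + 3 so f = g + h
Step 3: On |z| = 1: |g| = 5 and |h| <= 1 + 3 = 4
Step 4: Since 5 > 4, |h| < |g| on |z| = 1, so by Rouche f has the same number of zeros as g inside |z| < 1
Step 5: g(z) = 5z^3 has 3 zeros (at the origin, multiplicity 3) inside |z| < 1. Answer = 3

3


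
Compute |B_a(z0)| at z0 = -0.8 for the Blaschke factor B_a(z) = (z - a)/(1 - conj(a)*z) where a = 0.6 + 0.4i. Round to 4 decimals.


Step 1: Numerator z0 - a = -0.8 - (0.6 + 0.4i) = -1.4 - 0.4i
Step 2: Denominator 1 - conj(a)*z0 = 1 - (0.6 - 0.4i)*(-0.8) = 1.48 - 0.32i
Step 3: |z0 - a|^2 = (-1.4)^2 + (-0.4)^2 = 2.12; |1 - conj(a)*z0|^2 = 1.48^2 + (-0.32)^2 = 2.2928
Step 4: |B_a(-0.8)| = sqrt(2.12 / 2.2928) = sqrt(0.924634)
Step 5: = 0.9616

0.9616


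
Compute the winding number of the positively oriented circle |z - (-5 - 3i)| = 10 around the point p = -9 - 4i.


Step 1: Center c = (-5, -3), radius = 10
Step 2: |p - c|^2 = (-4)^2 + (-1)^2 = 17
Step 3: r^2 = 100
Step 4: |p-c| < r so winding number = 1

1


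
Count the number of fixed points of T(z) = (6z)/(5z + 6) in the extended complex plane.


Step 1: Fixed points satisfy T(z) = z
Step 2: 5z^2 = 0
Step 3: Discriminant = 0^2 - 4*5*0 = 0
Step 4: Number of fixed points = 1

1


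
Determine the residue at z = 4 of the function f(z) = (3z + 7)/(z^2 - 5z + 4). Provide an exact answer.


Step 1: Q(z) = z^2 - 5z + 4 = (z - 4)(z - 1)
Step 2: Q'(z) = 2z - 5
Step 3: Q'(4) = 3, P(4) = 19
Step 4: Res = P(4)/Q'(4) = 19/3 = 19/3

19/3


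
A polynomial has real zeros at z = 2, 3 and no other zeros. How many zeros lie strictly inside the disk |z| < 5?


Step 1: Check each root:
  z = 2: |2| = 2 < 5
  z = 3: |3| = 3 < 5
Step 2: Count = 2

2


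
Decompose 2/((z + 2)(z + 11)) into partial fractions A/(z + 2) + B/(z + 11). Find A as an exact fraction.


Step 1: Multiply both sides by (z + 2) and set z = -2
Step 2: A = 2 / (-2 + 11)
Step 3: A = 2 / 9
Step 4: A = 2/9

2/9


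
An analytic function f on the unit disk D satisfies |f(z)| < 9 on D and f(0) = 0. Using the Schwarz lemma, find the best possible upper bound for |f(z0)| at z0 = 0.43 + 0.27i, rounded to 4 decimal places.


Step 1: g = f/9 maps D -> D with g(0) = 0, so by the Schwarz lemma |g(z)| <= |z|, i.e. |f(z)| <= 9|z|; this is sharp (f(z) = 9z).
Step 2: |z0|^2 = 0.43^2 + 0.27^2 = 0.2578
Step 3: |z0| = sqrt(0.2578) = 0.50774
Step 4: Best bound = 9 * |z0| = 9 * 0.50774 = 4.5697

4.5697


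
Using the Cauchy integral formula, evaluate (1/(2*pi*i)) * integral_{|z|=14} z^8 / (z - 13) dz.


Step 1: f(z) = z^8, a = 13 is inside |z| = 14
Step 2: By Cauchy integral formula: (1/(2pi*i)) * integral = f(a)
Step 3: f(13) = 13^8 = 815730721

815730721


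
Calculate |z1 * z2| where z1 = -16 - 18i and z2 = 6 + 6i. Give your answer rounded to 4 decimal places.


Step 1: |z1| = sqrt((-16)^2 + (-18)^2) = sqrt(580)
Step 2: |z2| = sqrt(6^2 + 6^2) = sqrt(72)
Step 3: |z1*z2| = |z1|*|z2| = sqrt(580) * sqrt(72) = sqrt(580 * 72) = sqrt(41760)
Step 4: = 204.3526

204.3526


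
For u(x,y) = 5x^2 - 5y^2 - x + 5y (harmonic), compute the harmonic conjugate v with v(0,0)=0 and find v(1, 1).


Step 1: v_x = -u_y = 10y - 5
Step 2: v_y = u_x = 10x - 1
Step 3: v = 10xy - 5x - y + C
Step 4: v(0,0) = 0 => C = 0
Step 5: v(1, 1) = 4

4


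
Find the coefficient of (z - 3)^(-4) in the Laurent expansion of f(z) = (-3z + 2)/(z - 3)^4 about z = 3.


Step 1: Write the numerator in powers of (z - 3): -3z + 2 = -3(z - 3) + (-3*3 + 2) = -3(z - 3) - 7
Step 2: Divide by (z - 3)^4: f(z) = -7(z - 3)^(-4) - 3(z - 3)^(-3)
Step 3: This finite sum is the Laurent series of f about z = 3.
Step 4: Coefficient of (z - 3)^(-4) = -3*3 + 2 = -7

-7


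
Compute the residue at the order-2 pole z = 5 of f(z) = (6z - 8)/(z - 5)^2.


Step 1: Pole of order 2 at z = 5
Step 2: Res = lim d/dz [(z - 5)^2 * f(z)] as z -> 5
Step 3: (z - 5)^2 * f(z) = 6z - 8
Step 4: d/dz[6z - 8] = 6

6


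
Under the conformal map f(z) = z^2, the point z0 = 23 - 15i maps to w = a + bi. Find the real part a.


Step 1: z0 = 23 - 15i
Step 2: z0^2 = 23^2 - (-15)^2 - 690i
Step 3: real part = 529 - 225 = 304

304


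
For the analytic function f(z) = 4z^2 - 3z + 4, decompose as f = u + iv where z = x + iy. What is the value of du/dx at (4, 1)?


Step 1: f(z) = 4(x+iy)^2 - 3(x+iy) + 4
Step 2: u = 4(x^2 - y^2) - 3x + 4
Step 3: u_x = 8x - 3
Step 4: At (4, 1): u_x = 32 - 3 = 29

29


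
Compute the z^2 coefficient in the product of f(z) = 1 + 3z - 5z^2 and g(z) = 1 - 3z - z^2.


Step 1: z^2 term in f*g comes from: (1)*(-z^2) + (3z)*(-3z) + (-5z^2)*(1)
Step 2: = -1 - 9 - 5
Step 3: = -15

-15


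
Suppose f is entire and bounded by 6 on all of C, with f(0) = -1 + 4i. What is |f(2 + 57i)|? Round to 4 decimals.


Step 1: By Liouville's theorem, a bounded entire function is constant.
Step 2: f(z) = f(0) = -1 + 4i for all z.
Step 3: |f(w)| = |-1 + 4i| = sqrt(1 + 16)
Step 4: = 4.1231

4.1231


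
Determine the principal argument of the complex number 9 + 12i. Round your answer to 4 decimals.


Step 1: z = 9 + 12i
Step 2: arg(z) = atan2(12, 9)
Step 3: arg(z) = 0.9273

0.9273


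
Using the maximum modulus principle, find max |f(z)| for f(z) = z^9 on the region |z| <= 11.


Step 1: On |z| = 11, |f(z)| = |z|^9 = 11^9
Step 2: By maximum modulus principle, maximum is on boundary.
Step 3: Maximum = 2357947691 = 2357947691

2357947691


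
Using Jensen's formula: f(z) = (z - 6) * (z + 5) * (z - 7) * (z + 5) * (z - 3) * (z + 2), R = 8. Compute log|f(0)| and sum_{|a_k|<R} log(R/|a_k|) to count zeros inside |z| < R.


Jensen's formula: (1/2pi)*integral log|f(Re^it)|dt = log|f(0)| + sum_{|a_k|<R} log(R/|a_k|)
Step 1: f(0) = (-6) * 5 * (-7) * 5 * (-3) * 2 = -6300
Step 2: log|f(0)| = log|6| + log|-5| + log|7| + log|-5| + log|3| + log|-2| = 8.7483
Step 3: Zeros inside |z| < 8: 6, -5, 7, -5, 3, -2
Step 4: Jensen sum = log(8/6) + log(8/5) + log(8/7) + log(8/5) + log(8/3) + log(8/2) = 3.7283
Step 5: n(R) = number of terms in the Jensen sum = count of zeros inside |z| < 8 = 6

6


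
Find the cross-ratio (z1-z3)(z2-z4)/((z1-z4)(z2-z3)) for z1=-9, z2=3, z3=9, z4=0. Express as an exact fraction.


Step 1: (z1-z3)(z2-z4) = (-18) * 3 = -54
Step 2: (z1-z4)(z2-z3) = (-9) * (-6) = 54
Step 3: Cross-ratio = -54/54 = -1

-1


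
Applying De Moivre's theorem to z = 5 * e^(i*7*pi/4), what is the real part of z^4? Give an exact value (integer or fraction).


Step 1: By De Moivre's theorem, z^4 = 5^4 * e^(i*4*7*pi/4) = 625 * (cos(7*pi) + i*sin(7*pi))
Step 2: |z|^4 = 5^4 = 625
Step 3: Reduce the angle mod 2*pi: 7*pi - 6*pi = pi
Step 4: cos(pi) = -1
Step 5: Re(z^4) = 625 * (-1) = -625

-625


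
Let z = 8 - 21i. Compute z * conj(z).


Step 1: conj(z) = 8 + 21i
Step 2: z * conj(z) = 8^2 + (-21)^2
Step 3: = 64 + 441 = 505

505


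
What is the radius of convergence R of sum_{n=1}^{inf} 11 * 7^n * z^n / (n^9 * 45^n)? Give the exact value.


Step 1: General term a_n = 11 * 7^n / (n^9 * 45^n)
Step 2: By the root test, |a_n|^(1/n) = 11^(1/n) * 7 / (n^(9/n) * 45) -> 7/45 as n -> infinity (since 11^(1/n) -> 1 and n^(9/n) -> 1)
Step 3: R = 1/lim|a_n|^(1/n) = 45/7

45/7


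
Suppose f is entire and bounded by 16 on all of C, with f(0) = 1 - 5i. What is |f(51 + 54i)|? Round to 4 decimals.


Step 1: By Liouville's theorem, a bounded entire function is constant.
Step 2: f(z) = f(0) = 1 - 5i for all z.
Step 3: |f(w)| = |1 - 5i| = sqrt(1 + 25)
Step 4: = 5.099

5.099


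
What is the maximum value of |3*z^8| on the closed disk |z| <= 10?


Step 1: On |z| = 10, |f(z)| = 3 * |z|^8 = 3 * 10^8
Step 2: By maximum modulus principle, maximum is on boundary.
Step 3: Maximum = 3 * 100000000 = 300000000

300000000


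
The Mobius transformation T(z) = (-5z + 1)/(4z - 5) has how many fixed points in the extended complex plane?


Step 1: Fixed points satisfy T(z) = z
Step 2: 4z^2 - 1 = 0
Step 3: Discriminant = 0^2 - 4*4*(-1) = 16
Step 4: Number of fixed points = 2

2


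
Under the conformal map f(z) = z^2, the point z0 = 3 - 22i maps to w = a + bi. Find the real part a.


Step 1: z0 = 3 - 22i
Step 2: z0^2 = 3^2 - (-22)^2 - 132i
Step 3: real part = 9 - 484 = -475

-475


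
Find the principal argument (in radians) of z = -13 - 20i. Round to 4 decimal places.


Step 1: z = -13 - 20i
Step 2: arg(z) = atan2(-20, -13)
Step 3: arg(z) = -2.1472

-2.1472


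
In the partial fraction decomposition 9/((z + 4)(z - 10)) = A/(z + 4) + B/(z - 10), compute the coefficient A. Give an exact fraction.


Step 1: Multiply both sides by (z + 4) and set z = -4
Step 2: A = 9 / (-4 - 10)
Step 3: A = 9 / (-14)
Step 4: A = -9/14

-9/14


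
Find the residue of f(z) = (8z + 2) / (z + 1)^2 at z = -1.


Step 1: Pole of order 2 at z = -1
Step 2: Res = lim d/dz [(z + 1)^2 * f(z)] as z -> -1
Step 3: (z + 1)^2 * f(z) = 8z + 2
Step 4: d/dz[8z + 2] = 8

8


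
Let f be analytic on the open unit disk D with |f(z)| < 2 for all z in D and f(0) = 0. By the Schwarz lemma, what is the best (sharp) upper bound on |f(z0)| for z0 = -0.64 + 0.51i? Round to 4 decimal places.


Step 1: g = f/2 maps D -> D with g(0) = 0, so by the Schwarz lemma |g(z)| <= |z|, i.e. |f(z)| <= 2|z|; this is sharp (f(z) = 2z).
Step 2: |z0|^2 = (-0.64)^2 + 0.51^2 = 0.6697
Step 3: |z0| = sqrt(0.6697) = 0.818352
Step 4: Best bound = 2 * |z0| = 2 * 0.818352 = 1.6367

1.6367


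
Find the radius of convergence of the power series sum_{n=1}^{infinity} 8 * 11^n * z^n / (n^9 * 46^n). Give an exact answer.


Step 1: General term a_n = 8 * 11^n / (n^9 * 46^n)
Step 2: By the root test, |a_n|^(1/n) = 8^(1/n) * 11 / (n^(9/n) * 46) -> 11/46 as n -> infinity (since 8^(1/n) -> 1 and n^(9/n) -> 1)
Step 3: R = 1/lim|a_n|^(1/n) = 46/11

46/11


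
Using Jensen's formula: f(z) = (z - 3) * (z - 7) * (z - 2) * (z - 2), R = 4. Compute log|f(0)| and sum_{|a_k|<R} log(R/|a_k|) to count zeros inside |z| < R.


Jensen's formula: (1/2pi)*integral log|f(Re^it)|dt = log|f(0)| + sum_{|a_k|<R} log(R/|a_k|)
Step 1: f(0) = (-3) * (-7) * (-2) * (-2) = 84
Step 2: log|f(0)| = log|3| + log|7| + log|2| + log|2| = 4.4308
Step 3: Zeros inside |z| < 4: 3, 2, 2
Step 4: Jensen sum = log(4/3) + log(4/2) + log(4/2) = 1.674
Step 5: n(R) = number of terms in the Jensen sum = count of zeros inside |z| < 4 = 3

3


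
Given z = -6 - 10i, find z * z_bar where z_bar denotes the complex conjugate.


Step 1: conj(z) = -6 + 10i
Step 2: z * conj(z) = (-6)^2 + (-10)^2
Step 3: = 36 + 100 = 136

136


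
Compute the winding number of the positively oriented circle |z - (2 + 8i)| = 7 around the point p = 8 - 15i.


Step 1: Center c = (2, 8), radius = 7
Step 2: |p - c|^2 = 6^2 + (-23)^2 = 565
Step 3: r^2 = 49
Step 4: |p-c| > r so winding number = 0

0


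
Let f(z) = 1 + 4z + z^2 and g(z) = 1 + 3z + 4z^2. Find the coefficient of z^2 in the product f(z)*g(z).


Step 1: z^2 term in f*g comes from: (1)*(4z^2) + (4z)*(3z) + (z^2)*(1)
Step 2: = 4 + 12 + 1
Step 3: = 17

17


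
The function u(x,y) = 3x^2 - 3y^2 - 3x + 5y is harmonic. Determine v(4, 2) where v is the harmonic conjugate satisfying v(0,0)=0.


Step 1: v_x = -u_y = 6y - 5
Step 2: v_y = u_x = 6x - 3
Step 3: v = 6xy - 5x - 3y + C
Step 4: v(0,0) = 0 => C = 0
Step 5: v(4, 2) = 22

22


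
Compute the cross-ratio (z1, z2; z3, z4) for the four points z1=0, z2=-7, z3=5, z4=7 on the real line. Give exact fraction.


Step 1: (z1-z3)(z2-z4) = (-5) * (-14) = 70
Step 2: (z1-z4)(z2-z3) = (-7) * (-12) = 84
Step 3: Cross-ratio = 70/84 = 5/6

5/6


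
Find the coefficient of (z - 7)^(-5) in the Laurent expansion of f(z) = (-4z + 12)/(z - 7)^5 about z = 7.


Step 1: Write the numerator in powers of (z - 7): -4z + 12 = -4(z - 7) + (-4*7 + 12) = -4(z - 7) - 16
Step 2: Divide by (z - 7)^5: f(z) = -16(z - 7)^(-5) - 4(z - 7)^(-4)
Step 3: This finite sum is the Laurent series of f about z = 7.
Step 4: Coefficient of (z - 7)^(-5) = -4*7 + 12 = -16

-16


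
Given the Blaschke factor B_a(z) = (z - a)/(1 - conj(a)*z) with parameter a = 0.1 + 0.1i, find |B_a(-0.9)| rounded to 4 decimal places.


Step 1: Numerator z0 - a = -0.9 - (0.1 + 0.1i) = -1 - 0.1i
Step 2: Denominator 1 - conj(a)*z0 = 1 - (0.1 - 0.1i)*(-0.9) = 1.09 - 0.09i
Step 3: |z0 - a|^2 = (-1)^2 + (-0.1)^2 = 1.01; |1 - conj(a)*z0|^2 = 1.09^2 + (-0.09)^2 = 1.1962
Step 4: |B_a(-0.9)| = sqrt(1.01 / 1.1962) = sqrt(0.84434)
Step 5: = 0.9189

0.9189


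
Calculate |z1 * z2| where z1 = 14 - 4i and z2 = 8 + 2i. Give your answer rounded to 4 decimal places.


Step 1: |z1| = sqrt(14^2 + (-4)^2) = sqrt(212)
Step 2: |z2| = sqrt(8^2 + 2^2) = sqrt(68)
Step 3: |z1*z2| = |z1|*|z2| = sqrt(212) * sqrt(68) = sqrt(212 * 68) = sqrt(14416)
Step 4: = 120.0666

120.0666


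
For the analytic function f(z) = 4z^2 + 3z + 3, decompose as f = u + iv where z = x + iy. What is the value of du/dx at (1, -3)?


Step 1: f(z) = 4(x+iy)^2 + 3(x+iy) + 3
Step 2: u = 4(x^2 - y^2) + 3x + 3
Step 3: u_x = 8x + 3
Step 4: At (1, -3): u_x = 8 + 3 = 11

11


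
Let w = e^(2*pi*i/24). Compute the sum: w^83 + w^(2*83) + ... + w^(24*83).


Step 1: The sum sum_{j=1}^{n} w^(k*j) equals n if n | k, else 0.
Step 2: Here n = 24, k = 83
Step 3: Does n divide k? 24 | 83 -> False
Step 4: Sum = 0

0


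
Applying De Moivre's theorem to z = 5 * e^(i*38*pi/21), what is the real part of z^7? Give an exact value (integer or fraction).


Step 1: By De Moivre's theorem, z^7 = 5^7 * e^(i*7*38*pi/21) = 78125 * (cos(38*pi/3) + i*sin(38*pi/3))
Step 2: |z|^7 = 5^7 = 78125
Step 3: Reduce the angle mod 2*pi: 38*pi/3 - 12*pi = 2*pi/3
Step 4: cos(2*pi/3) = -1/2
Step 5: Re(z^7) = 78125 * (-1/2) = -78125/2

-78125/2


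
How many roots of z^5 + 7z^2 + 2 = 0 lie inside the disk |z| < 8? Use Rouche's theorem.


Step 1: On |z| = 8 the three terms have sizes |z^5| = 8^5 = 32768, |7z^2| = 7*8^2 = 448, |2| = 2
Step 2: The dominant term is g(z) = z^5; let h(z) = 7z^2 + 2 so f = g + h
Step 3: On |z| = 8: |g| = 32768 and |h| <= 448 + 2 = 450
Step 4: Since 32768 > 450, |h| < |g| on |z| = 8, so by Rouche f has the same number of zeros as g inside |z| < 8
Step 5: g(z) = z^5 has 5 zeros (all at the origin) inside |z| < 8. Answer = 5

5


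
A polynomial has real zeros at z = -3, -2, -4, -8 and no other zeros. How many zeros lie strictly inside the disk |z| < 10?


Step 1: Check each root:
  z = -3: |-3| = 3 < 10
  z = -2: |-2| = 2 < 10
  z = -4: |-4| = 4 < 10
  z = -8: |-8| = 8 < 10
Step 2: Count = 4

4


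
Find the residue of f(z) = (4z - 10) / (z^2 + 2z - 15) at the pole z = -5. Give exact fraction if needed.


Step 1: Q(z) = z^2 + 2z - 15 = (z + 5)(z - 3)
Step 2: Q'(z) = 2z + 2
Step 3: Q'(-5) = -8, P(-5) = -30
Step 4: Res = P(-5)/Q'(-5) = -30/(-8) = 15/4

15/4


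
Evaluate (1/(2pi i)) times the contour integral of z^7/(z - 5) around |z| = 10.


Step 1: f(z) = z^7, a = 5 is inside |z| = 10
Step 2: By Cauchy integral formula: (1/(2pi*i)) * integral = f(a)
Step 3: f(5) = 5^7 = 78125

78125


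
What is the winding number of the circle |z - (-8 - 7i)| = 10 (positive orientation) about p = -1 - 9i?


Step 1: Center c = (-8, -7), radius = 10
Step 2: |p - c|^2 = 7^2 + (-2)^2 = 53
Step 3: r^2 = 100
Step 4: |p-c| < r so winding number = 1

1


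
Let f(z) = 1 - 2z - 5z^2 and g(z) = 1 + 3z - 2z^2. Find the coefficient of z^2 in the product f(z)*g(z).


Step 1: z^2 term in f*g comes from: (1)*(-2z^2) + (-2z)*(3z) + (-5z^2)*(1)
Step 2: = -2 - 6 - 5
Step 3: = -13

-13


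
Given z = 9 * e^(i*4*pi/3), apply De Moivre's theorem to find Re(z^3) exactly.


Step 1: By De Moivre's theorem, z^3 = 9^3 * e^(i*3*4*pi/3) = 729 * (cos(4*pi) + i*sin(4*pi))
Step 2: |z|^3 = 9^3 = 729
Step 3: Reduce the angle mod 2*pi: 4*pi - 4*pi = 0
Step 4: cos(0) = 1
Step 5: Re(z^3) = 729 * 1 = 729

729


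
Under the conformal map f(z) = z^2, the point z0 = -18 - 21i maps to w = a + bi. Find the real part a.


Step 1: z0 = -18 - 21i
Step 2: z0^2 = (-18)^2 - (-21)^2 + 756i
Step 3: real part = 324 - 441 = -117

-117


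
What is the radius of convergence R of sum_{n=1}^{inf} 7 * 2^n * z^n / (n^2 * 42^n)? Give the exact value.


Step 1: General term a_n = 7 * 2^n / (n^2 * 42^n)
Step 2: By the root test, |a_n|^(1/n) = 7^(1/n) * 2 / (n^(2/n) * 42) -> 2/42 as n -> infinity (since 7^(1/n) -> 1 and n^(2/n) -> 1)
Step 3: R = 1/lim|a_n|^(1/n) = 42/2 = 21

21


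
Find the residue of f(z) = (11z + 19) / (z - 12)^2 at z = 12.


Step 1: Pole of order 2 at z = 12
Step 2: Res = lim d/dz [(z - 12)^2 * f(z)] as z -> 12
Step 3: (z - 12)^2 * f(z) = 11z + 19
Step 4: d/dz[11z + 19] = 11

11


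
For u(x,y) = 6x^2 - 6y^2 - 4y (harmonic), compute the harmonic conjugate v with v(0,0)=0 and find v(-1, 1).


Step 1: v_x = -u_y = 12y + 4
Step 2: v_y = u_x = 12x + 0
Step 3: v = 12xy + 4x + C
Step 4: v(0,0) = 0 => C = 0
Step 5: v(-1, 1) = -16

-16


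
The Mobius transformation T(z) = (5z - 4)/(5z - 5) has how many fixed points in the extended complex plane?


Step 1: Fixed points satisfy T(z) = z
Step 2: 5z^2 - 10z + 4 = 0
Step 3: Discriminant = (-10)^2 - 4*5*4 = 20
Step 4: Number of fixed points = 2

2


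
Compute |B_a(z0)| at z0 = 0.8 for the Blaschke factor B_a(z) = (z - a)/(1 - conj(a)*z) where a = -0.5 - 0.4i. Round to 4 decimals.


Step 1: Numerator z0 - a = 0.8 - (-0.5 - 0.4i) = 1.3 + 0.4i
Step 2: Denominator 1 - conj(a)*z0 = 1 - (-0.5 + 0.4i)*0.8 = 1.4 - 0.32i
Step 3: |z0 - a|^2 = 1.3^2 + 0.4^2 = 1.85; |1 - conj(a)*z0|^2 = 1.4^2 + (-0.32)^2 = 2.0624
Step 4: |B_a(0.8)| = sqrt(1.85 / 2.0624) = sqrt(0.897013)
Step 5: = 0.9471

0.9471


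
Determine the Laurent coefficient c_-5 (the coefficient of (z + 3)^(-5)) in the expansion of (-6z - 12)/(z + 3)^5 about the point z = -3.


Step 1: Write the numerator in powers of (z + 3): -6z - 12 = -6(z + 3) + (-6*(-3) - 12) = -6(z + 3) + 6
Step 2: Divide by (z + 3)^5: f(z) = 6(z + 3)^(-5) - 6(z + 3)^(-4)
Step 3: This finite sum is the Laurent series of f about z = -3.
Step 4: Coefficient of (z + 3)^(-5) = -6*(-3) - 12 = 6

6


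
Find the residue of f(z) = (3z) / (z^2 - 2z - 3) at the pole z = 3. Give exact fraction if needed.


Step 1: Q(z) = z^2 - 2z - 3 = (z - 3)(z + 1)
Step 2: Q'(z) = 2z - 2
Step 3: Q'(3) = 4, P(3) = 9
Step 4: Res = P(3)/Q'(3) = 9/4 = 9/4

9/4


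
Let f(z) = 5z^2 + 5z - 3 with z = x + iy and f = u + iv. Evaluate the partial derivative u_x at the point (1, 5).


Step 1: f(z) = 5(x+iy)^2 + 5(x+iy) - 3
Step 2: u = 5(x^2 - y^2) + 5x - 3
Step 3: u_x = 10x + 5
Step 4: At (1, 5): u_x = 10 + 5 = 15

15


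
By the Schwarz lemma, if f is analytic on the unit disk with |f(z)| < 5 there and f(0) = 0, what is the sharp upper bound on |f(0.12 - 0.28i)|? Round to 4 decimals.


Step 1: g = f/5 maps D -> D with g(0) = 0, so by the Schwarz lemma |g(z)| <= |z|, i.e. |f(z)| <= 5|z|; this is sharp (f(z) = 5z).
Step 2: |z0|^2 = 0.12^2 + (-0.28)^2 = 0.0928
Step 3: |z0| = sqrt(0.0928) = 0.304631
Step 4: Best bound = 5 * |z0| = 5 * 0.304631 = 1.5232

1.5232


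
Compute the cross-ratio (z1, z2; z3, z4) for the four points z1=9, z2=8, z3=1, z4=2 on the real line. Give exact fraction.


Step 1: (z1-z3)(z2-z4) = 8 * 6 = 48
Step 2: (z1-z4)(z2-z3) = 7 * 7 = 49
Step 3: Cross-ratio = 48/49 = 48/49

48/49


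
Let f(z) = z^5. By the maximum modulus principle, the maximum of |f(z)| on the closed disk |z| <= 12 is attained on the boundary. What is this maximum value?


Step 1: On |z| = 12, |f(z)| = |z|^5 = 12^5
Step 2: By maximum modulus principle, maximum is on boundary.
Step 3: Maximum = 248832 = 248832

248832


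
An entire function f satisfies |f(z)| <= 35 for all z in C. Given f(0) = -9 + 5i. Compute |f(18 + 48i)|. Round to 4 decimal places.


Step 1: By Liouville's theorem, a bounded entire function is constant.
Step 2: f(z) = f(0) = -9 + 5i for all z.
Step 3: |f(w)| = |-9 + 5i| = sqrt(81 + 25)
Step 4: = 10.2956

10.2956


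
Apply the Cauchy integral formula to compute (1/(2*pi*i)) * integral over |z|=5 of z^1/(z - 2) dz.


Step 1: f(z) = z^1, a = 2 is inside |z| = 5
Step 2: By Cauchy integral formula: (1/(2pi*i)) * integral = f(a)
Step 3: f(2) = 2^1 = 2

2


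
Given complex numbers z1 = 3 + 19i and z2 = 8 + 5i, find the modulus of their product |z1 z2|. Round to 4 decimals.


Step 1: |z1| = sqrt(3^2 + 19^2) = sqrt(370)
Step 2: |z2| = sqrt(8^2 + 5^2) = sqrt(89)
Step 3: |z1*z2| = |z1|*|z2| = sqrt(370) * sqrt(89) = sqrt(370 * 89) = sqrt(32930)
Step 4: = 181.4663

181.4663


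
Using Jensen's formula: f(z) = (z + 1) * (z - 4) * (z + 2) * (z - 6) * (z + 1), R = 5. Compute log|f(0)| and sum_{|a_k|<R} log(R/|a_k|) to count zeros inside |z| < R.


Jensen's formula: (1/2pi)*integral log|f(Re^it)|dt = log|f(0)| + sum_{|a_k|<R} log(R/|a_k|)
Step 1: f(0) = 1 * (-4) * 2 * (-6) * 1 = 48
Step 2: log|f(0)| = log|-1| + log|4| + log|-2| + log|6| + log|-1| = 3.8712
Step 3: Zeros inside |z| < 5: -1, 4, -2, -1
Step 4: Jensen sum = log(5/1) + log(5/4) + log(5/2) + log(5/1) = 4.3583
Step 5: n(R) = number of terms in the Jensen sum = count of zeros inside |z| < 5 = 4

4


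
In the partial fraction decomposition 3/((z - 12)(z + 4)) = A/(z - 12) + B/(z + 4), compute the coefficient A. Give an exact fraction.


Step 1: Multiply both sides by (z - 12) and set z = 12
Step 2: A = 3 / (12 + 4)
Step 3: A = 3 / 16
Step 4: A = 3/16

3/16


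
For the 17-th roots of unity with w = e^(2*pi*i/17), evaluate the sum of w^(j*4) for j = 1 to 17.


Step 1: The sum sum_{j=1}^{n} w^(k*j) equals n if n | k, else 0.
Step 2: Here n = 17, k = 4
Step 3: Does n divide k? 17 | 4 -> False
Step 4: Sum = 0

0


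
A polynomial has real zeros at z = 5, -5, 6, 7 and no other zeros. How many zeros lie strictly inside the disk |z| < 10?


Step 1: Check each root:
  z = 5: |5| = 5 < 10
  z = -5: |-5| = 5 < 10
  z = 6: |6| = 6 < 10
  z = 7: |7| = 7 < 10
Step 2: Count = 4

4


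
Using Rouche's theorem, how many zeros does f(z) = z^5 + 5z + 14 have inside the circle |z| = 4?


Step 1: On |z| = 4 the three terms have sizes |z^5| = 4^5 = 1024, |5z| = 5*4 = 20, |14| = 14
Step 2: The dominant term is g(z) = z^5; let h(z) = 5z + 14 so f = g + h
Step 3: On |z| = 4: |g| = 1024 and |h| <= 20 + 14 = 34
Step 4: Since 1024 > 34, |h| < |g| on |z| = 4, so by Rouche f has the same number of zeros as g inside |z| < 4
Step 5: g(z) = z^5 has 5 zeros (all at the origin) inside |z| < 4. Answer = 5

5


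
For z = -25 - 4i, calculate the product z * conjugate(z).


Step 1: conj(z) = -25 + 4i
Step 2: z * conj(z) = (-25)^2 + (-4)^2
Step 3: = 625 + 16 = 641

641


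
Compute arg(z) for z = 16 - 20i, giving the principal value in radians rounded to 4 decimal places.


Step 1: z = 16 - 20i
Step 2: arg(z) = atan2(-20, 16)
Step 3: arg(z) = -0.8961

-0.8961


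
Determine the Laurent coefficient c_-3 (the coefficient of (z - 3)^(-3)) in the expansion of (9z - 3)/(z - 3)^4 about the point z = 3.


Step 1: Write the numerator in powers of (z - 3): 9z - 3 = 9(z - 3) + (9*3 - 3) = 9(z - 3) + 24
Step 2: Divide by (z - 3)^4: f(z) = 24(z - 3)^(-4) + 9(z - 3)^(-3)
Step 3: This finite sum is the Laurent series of f about z = 3.
Step 4: Coefficient of (z - 3)^(-3) = coefficient of (z - 3) in the re-centred numerator = 9

9


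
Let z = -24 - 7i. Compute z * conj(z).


Step 1: conj(z) = -24 + 7i
Step 2: z * conj(z) = (-24)^2 + (-7)^2
Step 3: = 576 + 49 = 625

625


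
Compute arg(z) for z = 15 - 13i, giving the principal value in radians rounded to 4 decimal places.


Step 1: z = 15 - 13i
Step 2: arg(z) = atan2(-13, 15)
Step 3: arg(z) = -0.7141

-0.7141


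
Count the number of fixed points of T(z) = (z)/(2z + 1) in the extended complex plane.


Step 1: Fixed points satisfy T(z) = z
Step 2: 2z^2 = 0
Step 3: Discriminant = 0^2 - 4*2*0 = 0
Step 4: Number of fixed points = 1

1


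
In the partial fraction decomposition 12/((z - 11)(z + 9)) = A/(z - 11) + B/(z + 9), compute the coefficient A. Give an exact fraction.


Step 1: Multiply both sides by (z - 11) and set z = 11
Step 2: A = 12 / (11 + 9)
Step 3: A = 12 / 20
Step 4: A = 3/5

3/5


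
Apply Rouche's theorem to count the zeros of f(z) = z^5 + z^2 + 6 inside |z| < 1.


Step 1: On |z| = 1 the three terms have sizes |z^5| = 1^5 = 1, |z^2| = 1^2 = 1, |6| = 6
Step 2: The dominant term is g(z) = 6; let h(z) = z^5 + z^2 so f = g + h
Step 3: On |z| = 1: |g| = 6 and |h| <= 1 + 1 = 2
Step 4: Since 6 > 2, |h| < |g| on |z| = 1, so by Rouche f has the same number of zeros as g inside |z| < 1
Step 5: g(z) = 6 is a nonzero constant with no zeros inside |z| < 1. Answer = 0

0


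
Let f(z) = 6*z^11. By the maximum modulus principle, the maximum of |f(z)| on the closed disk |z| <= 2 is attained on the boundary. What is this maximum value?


Step 1: On |z| = 2, |f(z)| = 6 * |z|^11 = 6 * 2^11
Step 2: By maximum modulus principle, maximum is on boundary.
Step 3: Maximum = 6 * 2048 = 12288

12288


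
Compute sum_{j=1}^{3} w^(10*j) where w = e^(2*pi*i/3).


Step 1: The sum sum_{j=1}^{n} w^(k*j) equals n if n | k, else 0.
Step 2: Here n = 3, k = 10
Step 3: Does n divide k? 3 | 10 -> False
Step 4: Sum = 0

0


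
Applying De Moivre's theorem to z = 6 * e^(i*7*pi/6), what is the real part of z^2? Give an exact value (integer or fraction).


Step 1: By De Moivre's theorem, z^2 = 6^2 * e^(i*2*7*pi/6) = 36 * (cos(7*pi/3) + i*sin(7*pi/3))
Step 2: |z|^2 = 6^2 = 36
Step 3: Reduce the angle mod 2*pi: 7*pi/3 - 2*pi = pi/3
Step 4: cos(pi/3) = 1/2
Step 5: Re(z^2) = 36 * 1/2 = 18

18


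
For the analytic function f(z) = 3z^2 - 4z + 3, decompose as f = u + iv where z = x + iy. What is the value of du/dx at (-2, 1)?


Step 1: f(z) = 3(x+iy)^2 - 4(x+iy) + 3
Step 2: u = 3(x^2 - y^2) - 4x + 3
Step 3: u_x = 6x - 4
Step 4: At (-2, 1): u_x = -12 - 4 = -16

-16


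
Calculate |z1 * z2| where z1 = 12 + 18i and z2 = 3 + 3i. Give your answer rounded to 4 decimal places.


Step 1: |z1| = sqrt(12^2 + 18^2) = sqrt(468)
Step 2: |z2| = sqrt(3^2 + 3^2) = sqrt(18)
Step 3: |z1*z2| = |z1|*|z2| = sqrt(468) * sqrt(18) = sqrt(468 * 18) = sqrt(8424)
Step 4: = 91.7824

91.7824


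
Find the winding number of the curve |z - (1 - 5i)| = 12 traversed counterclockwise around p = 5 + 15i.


Step 1: Center c = (1, -5), radius = 12
Step 2: |p - c|^2 = 4^2 + 20^2 = 416
Step 3: r^2 = 144
Step 4: |p-c| > r so winding number = 0

0


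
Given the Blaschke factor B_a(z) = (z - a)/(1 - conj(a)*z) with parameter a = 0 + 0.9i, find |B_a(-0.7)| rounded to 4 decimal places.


Step 1: Numerator z0 - a = -0.7 - (0 + 0.9i) = -0.7 - 0.9i
Step 2: Denominator 1 - conj(a)*z0 = 1 - (0 - 0.9i)*(-0.7) = 1 - 0.63i
Step 3: |z0 - a|^2 = (-0.7)^2 + (-0.9)^2 = 1.3; |1 - conj(a)*z0|^2 = 1^2 + (-0.63)^2 = 1.3969
Step 4: |B_a(-0.7)| = sqrt(1.3 / 1.3969) = sqrt(0.930632)
Step 5: = 0.9647

0.9647


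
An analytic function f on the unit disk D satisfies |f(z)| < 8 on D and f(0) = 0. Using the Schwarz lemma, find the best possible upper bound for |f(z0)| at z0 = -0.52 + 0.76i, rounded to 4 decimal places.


Step 1: g = f/8 maps D -> D with g(0) = 0, so by the Schwarz lemma |g(z)| <= |z|, i.e. |f(z)| <= 8|z|; this is sharp (f(z) = 8z).
Step 2: |z0|^2 = (-0.52)^2 + 0.76^2 = 0.848
Step 3: |z0| = sqrt(0.848) = 0.920869
Step 4: Best bound = 8 * |z0| = 8 * 0.920869 = 7.367

7.367


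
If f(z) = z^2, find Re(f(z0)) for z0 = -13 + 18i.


Step 1: z0 = -13 + 18i
Step 2: z0^2 = (-13)^2 - 18^2 - 468i
Step 3: real part = 169 - 324 = -155

-155


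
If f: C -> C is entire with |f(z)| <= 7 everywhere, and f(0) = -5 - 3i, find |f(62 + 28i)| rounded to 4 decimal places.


Step 1: By Liouville's theorem, a bounded entire function is constant.
Step 2: f(z) = f(0) = -5 - 3i for all z.
Step 3: |f(w)| = |-5 - 3i| = sqrt(25 + 9)
Step 4: = 5.831

5.831


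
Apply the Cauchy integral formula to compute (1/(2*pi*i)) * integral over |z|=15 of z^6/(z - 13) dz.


Step 1: f(z) = z^6, a = 13 is inside |z| = 15
Step 2: By Cauchy integral formula: (1/(2pi*i)) * integral = f(a)
Step 3: f(13) = 13^6 = 4826809

4826809


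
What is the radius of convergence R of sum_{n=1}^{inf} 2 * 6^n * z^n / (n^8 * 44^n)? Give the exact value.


Step 1: General term a_n = 2 * 6^n / (n^8 * 44^n)
Step 2: By the root test, |a_n|^(1/n) = 2^(1/n) * 6 / (n^(8/n) * 44) -> 6/44 as n -> infinity (since 2^(1/n) -> 1 and n^(8/n) -> 1)
Step 3: R = 1/lim|a_n|^(1/n) = 44/6 = 22/3

22/3


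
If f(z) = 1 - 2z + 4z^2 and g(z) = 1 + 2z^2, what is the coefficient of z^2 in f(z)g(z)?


Step 1: z^2 term in f*g comes from: (1)*(2z^2) + (-2z)*(0) + (4z^2)*(1)
Step 2: = 2 + 0 + 4
Step 3: = 6

6


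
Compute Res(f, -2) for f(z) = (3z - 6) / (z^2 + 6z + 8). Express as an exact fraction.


Step 1: Q(z) = z^2 + 6z + 8 = (z + 2)(z + 4)
Step 2: Q'(z) = 2z + 6
Step 3: Q'(-2) = 2, P(-2) = -12
Step 4: Res = P(-2)/Q'(-2) = -12/2 = -6

-6


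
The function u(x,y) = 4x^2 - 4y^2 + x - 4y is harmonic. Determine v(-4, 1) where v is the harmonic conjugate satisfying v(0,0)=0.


Step 1: v_x = -u_y = 8y + 4
Step 2: v_y = u_x = 8x + 1
Step 3: v = 8xy + 4x + y + C
Step 4: v(0,0) = 0 => C = 0
Step 5: v(-4, 1) = -47

-47


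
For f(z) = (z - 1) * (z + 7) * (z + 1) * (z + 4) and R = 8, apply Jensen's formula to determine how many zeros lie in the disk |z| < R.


Jensen's formula: (1/2pi)*integral log|f(Re^it)|dt = log|f(0)| + sum_{|a_k|<R} log(R/|a_k|)
Step 1: f(0) = (-1) * 7 * 1 * 4 = -28
Step 2: log|f(0)| = log|1| + log|-7| + log|-1| + log|-4| = 3.3322
Step 3: Zeros inside |z| < 8: 1, -7, -1, -4
Step 4: Jensen sum = log(8/1) + log(8/7) + log(8/1) + log(8/4) = 4.9856
Step 5: n(R) = number of terms in the Jensen sum = count of zeros inside |z| < 8 = 4

4


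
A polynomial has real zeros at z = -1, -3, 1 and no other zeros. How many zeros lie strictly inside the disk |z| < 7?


Step 1: Check each root:
  z = -1: |-1| = 1 < 7
  z = -3: |-3| = 3 < 7
  z = 1: |1| = 1 < 7
Step 2: Count = 3

3


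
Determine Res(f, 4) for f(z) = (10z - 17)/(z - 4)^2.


Step 1: Pole of order 2 at z = 4
Step 2: Res = lim d/dz [(z - 4)^2 * f(z)] as z -> 4
Step 3: (z - 4)^2 * f(z) = 10z - 17
Step 4: d/dz[10z - 17] = 10

10


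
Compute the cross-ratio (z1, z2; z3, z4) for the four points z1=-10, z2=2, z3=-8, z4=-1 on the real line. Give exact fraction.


Step 1: (z1-z3)(z2-z4) = (-2) * 3 = -6
Step 2: (z1-z4)(z2-z3) = (-9) * 10 = -90
Step 3: Cross-ratio = 6/90 = 1/15

1/15


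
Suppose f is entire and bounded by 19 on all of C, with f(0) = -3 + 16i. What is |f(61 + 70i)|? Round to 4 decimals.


Step 1: By Liouville's theorem, a bounded entire function is constant.
Step 2: f(z) = f(0) = -3 + 16i for all z.
Step 3: |f(w)| = |-3 + 16i| = sqrt(9 + 256)
Step 4: = 16.2788

16.2788


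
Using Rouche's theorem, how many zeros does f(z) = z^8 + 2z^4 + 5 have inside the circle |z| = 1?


Step 1: On |z| = 1 the three terms have sizes |z^8| = 1^8 = 1, |2z^4| = 2*1^4 = 2, |5| = 5
Step 2: The dominant term is g(z) = 5; let h(z) = z^8 + 2z^4 so f = g + h
Step 3: On |z| = 1: |g| = 5 and |h| <= 1 + 2 = 3
Step 4: Since 5 > 3, |h| < |g| on |z| = 1, so by Rouche f has the same number of zeros as g inside |z| < 1
Step 5: g(z) = 5 is a nonzero constant with no zeros inside |z| < 1. Answer = 0

0


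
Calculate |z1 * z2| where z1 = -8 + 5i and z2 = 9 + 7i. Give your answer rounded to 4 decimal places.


Step 1: |z1| = sqrt((-8)^2 + 5^2) = sqrt(89)
Step 2: |z2| = sqrt(9^2 + 7^2) = sqrt(130)
Step 3: |z1*z2| = |z1|*|z2| = sqrt(89) * sqrt(130) = sqrt(89 * 130) = sqrt(11570)
Step 4: = 107.5639

107.5639


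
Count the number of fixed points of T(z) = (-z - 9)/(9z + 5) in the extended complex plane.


Step 1: Fixed points satisfy T(z) = z
Step 2: 9z^2 + 6z + 9 = 0
Step 3: Discriminant = 6^2 - 4*9*9 = -288
Step 4: Number of fixed points = 2

2


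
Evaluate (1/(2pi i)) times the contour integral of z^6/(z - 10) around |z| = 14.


Step 1: f(z) = z^6, a = 10 is inside |z| = 14
Step 2: By Cauchy integral formula: (1/(2pi*i)) * integral = f(a)
Step 3: f(10) = 10^6 = 1000000

1000000
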